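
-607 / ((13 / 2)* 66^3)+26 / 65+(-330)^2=1017523952413 / 9343620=108900.40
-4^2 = -16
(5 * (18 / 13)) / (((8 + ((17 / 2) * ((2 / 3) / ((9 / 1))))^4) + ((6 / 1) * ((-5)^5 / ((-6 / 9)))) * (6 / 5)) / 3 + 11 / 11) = 71744535 / 116623410293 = 0.00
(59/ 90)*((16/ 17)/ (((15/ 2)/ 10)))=1888/ 2295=0.82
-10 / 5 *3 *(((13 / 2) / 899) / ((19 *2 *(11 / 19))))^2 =-507 / 782338568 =-0.00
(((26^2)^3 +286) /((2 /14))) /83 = 2162412434 /83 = 26053161.86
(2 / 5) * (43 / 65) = 86 / 325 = 0.26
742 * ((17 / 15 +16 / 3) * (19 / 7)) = 195358 / 15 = 13023.87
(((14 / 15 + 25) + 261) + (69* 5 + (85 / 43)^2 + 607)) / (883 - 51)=34470191 / 23075520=1.49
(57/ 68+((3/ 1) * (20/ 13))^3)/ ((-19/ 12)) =-44439687/ 709631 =-62.62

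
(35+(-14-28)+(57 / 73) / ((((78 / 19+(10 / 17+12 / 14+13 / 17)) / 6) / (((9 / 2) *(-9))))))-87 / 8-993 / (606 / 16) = -62440634797 / 842232536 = -74.14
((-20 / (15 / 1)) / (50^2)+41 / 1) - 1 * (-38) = 148124 / 1875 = 79.00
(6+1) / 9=7 / 9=0.78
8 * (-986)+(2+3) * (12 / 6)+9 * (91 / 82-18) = -658461 / 82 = -8030.01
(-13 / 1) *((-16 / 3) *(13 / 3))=2704 / 9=300.44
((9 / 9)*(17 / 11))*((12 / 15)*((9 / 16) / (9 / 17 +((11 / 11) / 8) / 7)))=36414 / 28655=1.27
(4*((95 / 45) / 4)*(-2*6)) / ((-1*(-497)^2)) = 76 / 741027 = 0.00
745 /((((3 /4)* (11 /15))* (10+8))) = 7450 /99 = 75.25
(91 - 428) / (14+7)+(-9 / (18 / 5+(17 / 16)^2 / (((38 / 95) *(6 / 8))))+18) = 216737 / 296877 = 0.73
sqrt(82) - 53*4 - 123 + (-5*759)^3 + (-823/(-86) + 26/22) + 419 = -51704277802115/946 + sqrt(82) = -54655684771.19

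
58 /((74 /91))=2639 /37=71.32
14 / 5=2.80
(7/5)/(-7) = -1/5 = -0.20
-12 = -12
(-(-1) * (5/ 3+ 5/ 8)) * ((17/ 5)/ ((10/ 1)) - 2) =-913/ 240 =-3.80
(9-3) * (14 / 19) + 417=8007 / 19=421.42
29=29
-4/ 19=-0.21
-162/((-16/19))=1539/8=192.38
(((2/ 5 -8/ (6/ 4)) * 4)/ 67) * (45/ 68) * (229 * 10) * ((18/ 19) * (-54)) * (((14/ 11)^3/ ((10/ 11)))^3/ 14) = 19021.54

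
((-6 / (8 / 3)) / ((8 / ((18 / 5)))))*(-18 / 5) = 729 / 200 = 3.64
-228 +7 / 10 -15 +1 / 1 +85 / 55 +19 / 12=-157193 / 660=-238.17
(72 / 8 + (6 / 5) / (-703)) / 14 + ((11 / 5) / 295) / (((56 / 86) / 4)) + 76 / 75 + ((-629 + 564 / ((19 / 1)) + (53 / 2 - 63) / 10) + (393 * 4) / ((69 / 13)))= -611198719493 / 2003339100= -305.09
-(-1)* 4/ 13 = 4/ 13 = 0.31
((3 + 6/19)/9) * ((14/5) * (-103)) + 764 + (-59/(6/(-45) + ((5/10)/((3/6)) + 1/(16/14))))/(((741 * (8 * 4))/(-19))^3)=55668295509443/84634767360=657.75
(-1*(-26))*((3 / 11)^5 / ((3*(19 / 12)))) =25272 / 3059969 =0.01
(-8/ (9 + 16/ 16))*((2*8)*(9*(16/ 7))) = -9216/ 35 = -263.31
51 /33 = 17 /11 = 1.55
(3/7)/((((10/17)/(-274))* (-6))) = 2329/70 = 33.27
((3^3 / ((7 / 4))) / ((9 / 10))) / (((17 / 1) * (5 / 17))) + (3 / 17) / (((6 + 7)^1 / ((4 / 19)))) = 3.43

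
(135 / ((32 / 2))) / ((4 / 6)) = 405 / 32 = 12.66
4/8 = 1/2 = 0.50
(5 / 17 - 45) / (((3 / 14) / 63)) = -223440 / 17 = -13143.53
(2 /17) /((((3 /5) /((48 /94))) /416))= 33280 /799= 41.65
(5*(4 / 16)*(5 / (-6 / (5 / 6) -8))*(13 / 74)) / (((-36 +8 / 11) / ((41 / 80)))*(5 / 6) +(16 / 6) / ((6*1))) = 0.00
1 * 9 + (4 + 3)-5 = 11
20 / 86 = 10 / 43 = 0.23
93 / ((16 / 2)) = 93 / 8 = 11.62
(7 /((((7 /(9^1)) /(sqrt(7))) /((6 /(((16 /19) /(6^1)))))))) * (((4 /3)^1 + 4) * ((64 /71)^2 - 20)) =-198477648 * sqrt(7) /5041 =-104170.30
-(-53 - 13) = 66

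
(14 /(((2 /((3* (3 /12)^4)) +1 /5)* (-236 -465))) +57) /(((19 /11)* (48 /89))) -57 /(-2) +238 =16270737231 /49653232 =327.69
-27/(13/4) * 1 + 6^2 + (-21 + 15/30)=187/26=7.19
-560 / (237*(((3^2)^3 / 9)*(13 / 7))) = -3920 / 249561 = -0.02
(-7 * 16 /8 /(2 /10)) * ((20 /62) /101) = -0.22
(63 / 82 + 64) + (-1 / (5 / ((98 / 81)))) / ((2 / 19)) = 62.47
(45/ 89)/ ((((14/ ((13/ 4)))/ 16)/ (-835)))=-1568.14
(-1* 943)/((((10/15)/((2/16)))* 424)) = -2829/6784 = -0.42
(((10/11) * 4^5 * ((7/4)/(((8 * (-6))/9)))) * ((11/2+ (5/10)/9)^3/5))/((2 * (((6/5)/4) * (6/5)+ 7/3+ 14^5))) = -175000000/17970134391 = -0.01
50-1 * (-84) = 134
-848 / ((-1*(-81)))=-848 / 81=-10.47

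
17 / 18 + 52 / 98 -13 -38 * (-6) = 190931 / 882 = 216.48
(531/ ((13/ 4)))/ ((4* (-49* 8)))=-531/ 5096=-0.10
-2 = -2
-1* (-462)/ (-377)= -462/ 377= -1.23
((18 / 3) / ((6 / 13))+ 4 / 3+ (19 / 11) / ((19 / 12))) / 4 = 509 / 132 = 3.86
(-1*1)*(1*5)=-5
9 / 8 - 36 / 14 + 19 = 983 / 56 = 17.55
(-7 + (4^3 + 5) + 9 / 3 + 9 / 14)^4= 713283282721 / 38416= 18567349.09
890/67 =13.28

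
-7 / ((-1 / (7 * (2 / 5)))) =98 / 5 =19.60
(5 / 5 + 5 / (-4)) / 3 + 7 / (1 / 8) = 671 / 12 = 55.92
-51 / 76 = -0.67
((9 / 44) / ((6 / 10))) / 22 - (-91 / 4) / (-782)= -2573 / 189244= -0.01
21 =21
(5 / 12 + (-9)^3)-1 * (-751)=269 / 12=22.42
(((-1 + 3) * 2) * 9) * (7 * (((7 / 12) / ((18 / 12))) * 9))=882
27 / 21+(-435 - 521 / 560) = -243401 / 560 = -434.64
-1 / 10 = -0.10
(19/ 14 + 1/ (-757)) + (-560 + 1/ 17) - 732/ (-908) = -22811875825/ 40897682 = -557.78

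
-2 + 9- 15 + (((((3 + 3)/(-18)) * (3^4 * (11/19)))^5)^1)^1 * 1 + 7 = -2310908297356/2476099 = -933285.91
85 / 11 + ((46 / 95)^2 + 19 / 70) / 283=3040052359 / 393327550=7.73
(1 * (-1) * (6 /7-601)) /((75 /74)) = 310874 /525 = 592.14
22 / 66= 0.33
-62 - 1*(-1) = -61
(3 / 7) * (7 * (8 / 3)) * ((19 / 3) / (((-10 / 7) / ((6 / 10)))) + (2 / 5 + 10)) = 1548 / 25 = 61.92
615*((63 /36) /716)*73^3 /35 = 47849091 /2864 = 16707.08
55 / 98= 0.56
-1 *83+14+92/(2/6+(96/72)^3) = -2553/73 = -34.97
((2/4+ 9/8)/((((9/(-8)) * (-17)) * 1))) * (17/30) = 13/270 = 0.05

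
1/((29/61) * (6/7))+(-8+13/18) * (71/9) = -129100/2349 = -54.96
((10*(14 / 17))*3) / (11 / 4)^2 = 6720 / 2057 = 3.27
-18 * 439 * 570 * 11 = -49545540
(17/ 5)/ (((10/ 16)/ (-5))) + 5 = -111/ 5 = -22.20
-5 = -5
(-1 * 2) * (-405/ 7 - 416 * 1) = 947.71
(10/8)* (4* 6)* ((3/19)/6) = 15/19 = 0.79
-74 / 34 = -37 / 17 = -2.18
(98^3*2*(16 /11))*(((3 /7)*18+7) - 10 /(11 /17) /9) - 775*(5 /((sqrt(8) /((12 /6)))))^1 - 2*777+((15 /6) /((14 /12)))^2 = 1898836183087 /53361 - 3875*sqrt(2) /2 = 35581978.82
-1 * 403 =-403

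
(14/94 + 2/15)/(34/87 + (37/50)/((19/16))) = 548245/1969394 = 0.28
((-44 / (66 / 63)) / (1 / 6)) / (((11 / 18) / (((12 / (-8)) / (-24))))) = -567 / 22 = -25.77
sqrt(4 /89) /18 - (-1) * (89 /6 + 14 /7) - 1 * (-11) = sqrt(89) /801 + 167 /6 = 27.85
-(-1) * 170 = 170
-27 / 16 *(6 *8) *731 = -59211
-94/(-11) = 94/11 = 8.55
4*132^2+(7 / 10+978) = 706747 / 10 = 70674.70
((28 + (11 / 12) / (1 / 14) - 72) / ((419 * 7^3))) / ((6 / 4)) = -187 / 1293453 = -0.00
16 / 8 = 2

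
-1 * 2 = -2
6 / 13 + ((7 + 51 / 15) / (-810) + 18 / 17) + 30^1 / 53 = 49182412 / 23718825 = 2.07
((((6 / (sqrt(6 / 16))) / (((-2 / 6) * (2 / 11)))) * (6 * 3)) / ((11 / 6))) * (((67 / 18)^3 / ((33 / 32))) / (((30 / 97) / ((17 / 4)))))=-1983832748 * sqrt(6) / 4455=-1090769.47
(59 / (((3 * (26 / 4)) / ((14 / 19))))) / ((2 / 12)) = 3304 / 247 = 13.38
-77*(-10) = 770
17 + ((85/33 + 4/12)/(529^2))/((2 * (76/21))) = 994275157/58486769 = 17.00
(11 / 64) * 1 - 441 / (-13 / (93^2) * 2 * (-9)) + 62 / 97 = -1315412849 / 80704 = -16299.23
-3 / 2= -1.50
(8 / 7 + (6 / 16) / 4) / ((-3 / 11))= -3047 / 672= -4.53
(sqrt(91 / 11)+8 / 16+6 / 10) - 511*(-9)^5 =sqrt(1001) / 11+301740401 / 10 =30174042.98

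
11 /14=0.79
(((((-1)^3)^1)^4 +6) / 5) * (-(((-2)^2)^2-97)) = 113.40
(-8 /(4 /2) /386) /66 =-1 /6369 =-0.00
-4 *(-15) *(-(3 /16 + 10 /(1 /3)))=-7245 /4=-1811.25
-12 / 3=-4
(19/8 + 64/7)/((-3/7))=-215/8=-26.88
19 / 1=19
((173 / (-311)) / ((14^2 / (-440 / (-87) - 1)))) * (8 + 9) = -1038173 / 5303172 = -0.20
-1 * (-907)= 907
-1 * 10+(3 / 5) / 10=-497 / 50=-9.94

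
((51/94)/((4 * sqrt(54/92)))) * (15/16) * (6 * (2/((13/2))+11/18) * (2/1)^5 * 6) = 18275 * sqrt(138)/1222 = 175.68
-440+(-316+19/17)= -12833/17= -754.88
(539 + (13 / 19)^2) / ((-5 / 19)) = -194748 / 95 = -2049.98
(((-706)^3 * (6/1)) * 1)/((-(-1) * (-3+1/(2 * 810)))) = 3420427331520/4859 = 703936474.90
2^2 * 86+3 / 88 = 30275 / 88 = 344.03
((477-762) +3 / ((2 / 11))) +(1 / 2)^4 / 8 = -34367 / 128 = -268.49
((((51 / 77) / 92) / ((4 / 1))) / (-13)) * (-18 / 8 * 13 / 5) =459 / 566720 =0.00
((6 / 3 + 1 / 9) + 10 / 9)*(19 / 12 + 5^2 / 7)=12557 / 756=16.61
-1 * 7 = -7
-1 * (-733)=733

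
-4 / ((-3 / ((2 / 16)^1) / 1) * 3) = 1 / 18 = 0.06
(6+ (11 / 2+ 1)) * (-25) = -625 / 2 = -312.50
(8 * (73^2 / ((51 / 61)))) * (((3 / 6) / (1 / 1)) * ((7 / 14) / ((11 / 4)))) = 2600552 / 561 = 4635.57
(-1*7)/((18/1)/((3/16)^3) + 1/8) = -168/65539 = -0.00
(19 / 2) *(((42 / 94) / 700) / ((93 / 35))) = 133 / 58280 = 0.00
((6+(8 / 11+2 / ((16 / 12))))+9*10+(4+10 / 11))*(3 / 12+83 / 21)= 800957 / 1848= 433.42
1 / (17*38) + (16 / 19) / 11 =555 / 7106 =0.08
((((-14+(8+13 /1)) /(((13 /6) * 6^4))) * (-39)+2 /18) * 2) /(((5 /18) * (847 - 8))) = 1 /8390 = 0.00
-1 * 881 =-881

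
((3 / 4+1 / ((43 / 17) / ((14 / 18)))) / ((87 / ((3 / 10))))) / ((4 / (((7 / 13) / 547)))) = 11459 / 12769080480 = 0.00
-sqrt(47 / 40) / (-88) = sqrt(470) / 1760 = 0.01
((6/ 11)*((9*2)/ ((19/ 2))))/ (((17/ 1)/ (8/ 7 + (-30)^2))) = 71712/ 1309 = 54.78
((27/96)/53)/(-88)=-9/149248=-0.00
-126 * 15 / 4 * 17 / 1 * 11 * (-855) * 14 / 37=1057639275 / 37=28584845.27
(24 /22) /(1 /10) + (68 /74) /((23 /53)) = 121942 /9361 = 13.03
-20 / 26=-10 / 13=-0.77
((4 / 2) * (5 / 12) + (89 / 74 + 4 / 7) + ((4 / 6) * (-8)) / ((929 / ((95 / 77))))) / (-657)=-20647454 / 5216687091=-0.00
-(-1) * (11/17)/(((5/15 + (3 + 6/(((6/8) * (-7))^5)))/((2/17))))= 14975037/655429169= 0.02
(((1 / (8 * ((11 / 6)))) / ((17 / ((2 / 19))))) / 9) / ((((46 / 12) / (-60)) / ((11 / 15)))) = -4 / 7429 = -0.00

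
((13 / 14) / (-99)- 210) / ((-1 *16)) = 291073 / 22176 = 13.13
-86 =-86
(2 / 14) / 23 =1 / 161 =0.01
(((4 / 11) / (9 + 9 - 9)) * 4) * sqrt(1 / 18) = 8 * sqrt(2) / 297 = 0.04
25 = 25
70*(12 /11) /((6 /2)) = 280 /11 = 25.45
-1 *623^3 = -241804367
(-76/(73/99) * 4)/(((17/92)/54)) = -149516928/1241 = -120481.01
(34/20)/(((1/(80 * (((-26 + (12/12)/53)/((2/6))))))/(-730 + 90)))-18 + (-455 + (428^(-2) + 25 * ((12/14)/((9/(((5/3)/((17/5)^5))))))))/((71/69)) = 139429415357803648838237/20553493877299824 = 6783733.03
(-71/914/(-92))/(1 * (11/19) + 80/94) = 63403/107380376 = 0.00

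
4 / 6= 2 / 3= 0.67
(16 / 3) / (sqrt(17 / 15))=16* sqrt(255) / 51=5.01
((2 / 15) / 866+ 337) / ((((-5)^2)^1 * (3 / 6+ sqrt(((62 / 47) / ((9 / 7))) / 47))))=29010567264 / 982098125 - 411497408 * sqrt(434) / 982098125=20.81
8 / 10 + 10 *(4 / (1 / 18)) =3604 / 5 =720.80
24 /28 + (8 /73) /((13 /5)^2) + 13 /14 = 311225 /172718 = 1.80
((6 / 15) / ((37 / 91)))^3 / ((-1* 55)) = -6028568 / 348239375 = -0.02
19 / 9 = 2.11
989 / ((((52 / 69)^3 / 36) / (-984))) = -359659208907 / 4394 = -81852346.13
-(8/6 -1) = -1/3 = -0.33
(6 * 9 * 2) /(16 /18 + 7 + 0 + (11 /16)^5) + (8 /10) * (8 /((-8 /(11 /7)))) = 1293321116 /106257697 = 12.17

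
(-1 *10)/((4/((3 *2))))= -15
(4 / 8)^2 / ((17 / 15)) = 15 / 68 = 0.22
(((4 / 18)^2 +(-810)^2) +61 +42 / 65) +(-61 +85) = 3454817687 / 5265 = 656185.70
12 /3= 4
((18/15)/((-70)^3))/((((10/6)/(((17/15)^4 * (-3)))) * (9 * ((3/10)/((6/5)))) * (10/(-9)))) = -83521/20097656250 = -0.00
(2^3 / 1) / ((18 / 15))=20 / 3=6.67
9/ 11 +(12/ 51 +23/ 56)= 15333/ 10472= 1.46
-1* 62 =-62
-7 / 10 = -0.70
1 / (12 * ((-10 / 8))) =-1 / 15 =-0.07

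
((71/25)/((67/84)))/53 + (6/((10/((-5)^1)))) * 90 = -23963286/88775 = -269.93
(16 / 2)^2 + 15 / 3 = 69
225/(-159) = -75/53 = -1.42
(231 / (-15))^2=5929 / 25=237.16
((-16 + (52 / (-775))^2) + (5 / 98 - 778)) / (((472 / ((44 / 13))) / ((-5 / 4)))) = 514058208213 / 72234526000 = 7.12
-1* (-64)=64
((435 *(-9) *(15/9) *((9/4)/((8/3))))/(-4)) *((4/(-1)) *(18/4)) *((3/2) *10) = -23783625/64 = -371619.14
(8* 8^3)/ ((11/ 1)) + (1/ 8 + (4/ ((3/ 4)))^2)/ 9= 2676835/ 7128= 375.54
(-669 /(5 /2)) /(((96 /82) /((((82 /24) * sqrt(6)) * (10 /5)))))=-374863 * sqrt(6) /240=-3825.93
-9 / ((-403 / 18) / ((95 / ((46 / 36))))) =277020 / 9269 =29.89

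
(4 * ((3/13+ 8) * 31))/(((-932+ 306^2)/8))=3317/37661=0.09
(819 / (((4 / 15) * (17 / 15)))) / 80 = 36855 / 1088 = 33.87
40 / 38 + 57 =1103 / 19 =58.05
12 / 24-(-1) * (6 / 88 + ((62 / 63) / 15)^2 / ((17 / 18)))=42508897 / 74220300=0.57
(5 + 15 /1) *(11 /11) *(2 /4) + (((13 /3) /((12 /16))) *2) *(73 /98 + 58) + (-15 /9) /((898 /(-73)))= 90947569 /132006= 688.97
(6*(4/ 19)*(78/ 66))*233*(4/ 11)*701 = 203839584/ 2299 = 88664.46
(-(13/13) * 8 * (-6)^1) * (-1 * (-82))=3936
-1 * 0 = 0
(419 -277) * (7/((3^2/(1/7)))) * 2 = 31.56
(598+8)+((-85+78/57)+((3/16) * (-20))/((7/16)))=68335/133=513.80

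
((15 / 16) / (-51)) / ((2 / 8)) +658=44739 / 68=657.93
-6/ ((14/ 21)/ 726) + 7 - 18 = -6545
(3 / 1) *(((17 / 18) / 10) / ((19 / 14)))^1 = 119 / 570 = 0.21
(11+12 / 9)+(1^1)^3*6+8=79 / 3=26.33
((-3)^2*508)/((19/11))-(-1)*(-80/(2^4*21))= 1056037/399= 2646.71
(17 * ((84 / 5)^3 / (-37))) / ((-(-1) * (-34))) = 296352 / 4625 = 64.08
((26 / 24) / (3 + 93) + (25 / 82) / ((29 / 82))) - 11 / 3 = -93319 / 33408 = -2.79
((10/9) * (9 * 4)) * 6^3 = 8640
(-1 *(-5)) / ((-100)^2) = 1 / 2000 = 0.00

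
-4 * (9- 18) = 36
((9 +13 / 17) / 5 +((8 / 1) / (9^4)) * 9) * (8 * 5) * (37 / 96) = 2251339 / 74358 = 30.28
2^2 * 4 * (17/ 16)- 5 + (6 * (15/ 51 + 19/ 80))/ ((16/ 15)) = 32619/ 2176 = 14.99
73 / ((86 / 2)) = 73 / 43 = 1.70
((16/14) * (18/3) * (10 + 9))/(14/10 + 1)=54.29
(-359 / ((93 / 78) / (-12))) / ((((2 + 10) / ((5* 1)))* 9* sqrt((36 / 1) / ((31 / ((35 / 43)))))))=4667* sqrt(46655) / 5859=172.05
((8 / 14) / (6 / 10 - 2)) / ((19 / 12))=-240 / 931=-0.26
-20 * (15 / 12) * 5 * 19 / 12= -2375 / 12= -197.92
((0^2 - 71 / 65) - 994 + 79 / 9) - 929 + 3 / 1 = -1118704 / 585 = -1912.31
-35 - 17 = -52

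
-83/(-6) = 83/6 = 13.83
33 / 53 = 0.62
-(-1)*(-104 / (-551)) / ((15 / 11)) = 1144 / 8265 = 0.14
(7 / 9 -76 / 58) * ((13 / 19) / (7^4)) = -1807 / 11906559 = -0.00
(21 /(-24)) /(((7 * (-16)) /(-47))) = -47 /128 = -0.37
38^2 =1444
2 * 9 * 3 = 54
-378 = -378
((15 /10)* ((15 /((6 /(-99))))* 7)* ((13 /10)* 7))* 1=-189189 /8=-23648.62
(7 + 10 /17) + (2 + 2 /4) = 343 /34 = 10.09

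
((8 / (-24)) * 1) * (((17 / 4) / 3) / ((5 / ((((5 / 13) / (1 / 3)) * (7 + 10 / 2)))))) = -17 / 13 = -1.31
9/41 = 0.22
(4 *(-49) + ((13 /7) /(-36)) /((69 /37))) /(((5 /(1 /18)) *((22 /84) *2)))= -3408529 /819720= -4.16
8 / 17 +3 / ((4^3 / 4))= 179 / 272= 0.66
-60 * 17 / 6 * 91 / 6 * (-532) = 4115020 / 3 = 1371673.33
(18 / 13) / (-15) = -6 / 65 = -0.09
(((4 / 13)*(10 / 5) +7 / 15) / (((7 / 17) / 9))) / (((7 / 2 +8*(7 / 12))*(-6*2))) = -10761 / 44590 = -0.24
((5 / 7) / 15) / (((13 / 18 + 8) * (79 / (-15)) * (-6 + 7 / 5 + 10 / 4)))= 300 / 607747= 0.00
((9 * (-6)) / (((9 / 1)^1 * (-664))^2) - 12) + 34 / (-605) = -4823843741 / 400113120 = -12.06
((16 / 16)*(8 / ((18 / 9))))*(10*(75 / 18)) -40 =380 / 3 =126.67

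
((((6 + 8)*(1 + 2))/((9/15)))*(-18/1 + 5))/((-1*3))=910/3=303.33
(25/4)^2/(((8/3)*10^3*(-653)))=-15/668672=-0.00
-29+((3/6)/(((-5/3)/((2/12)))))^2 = -29.00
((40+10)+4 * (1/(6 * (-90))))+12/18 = 6839/135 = 50.66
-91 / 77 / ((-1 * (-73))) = -13 / 803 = -0.02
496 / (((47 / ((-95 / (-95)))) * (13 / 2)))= 992 / 611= 1.62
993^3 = 979146657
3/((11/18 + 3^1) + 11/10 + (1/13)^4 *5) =3855735/6055157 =0.64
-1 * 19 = -19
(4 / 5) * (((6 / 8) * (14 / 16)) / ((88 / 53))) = 1113 / 3520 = 0.32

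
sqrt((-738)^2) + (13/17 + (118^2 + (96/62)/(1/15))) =7739517/527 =14685.99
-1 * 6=-6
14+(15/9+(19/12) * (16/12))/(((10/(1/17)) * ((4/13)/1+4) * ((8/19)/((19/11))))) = 3109333/221760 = 14.02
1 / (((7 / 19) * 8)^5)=2476099 / 550731776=0.00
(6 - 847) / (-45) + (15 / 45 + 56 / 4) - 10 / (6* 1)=1411 / 45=31.36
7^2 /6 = 49 /6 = 8.17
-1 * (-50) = 50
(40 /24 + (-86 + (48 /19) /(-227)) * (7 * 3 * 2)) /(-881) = 46720151 /11399259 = 4.10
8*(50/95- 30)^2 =2508800/361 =6949.58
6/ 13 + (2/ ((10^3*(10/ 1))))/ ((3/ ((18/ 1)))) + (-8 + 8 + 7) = 242539/ 32500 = 7.46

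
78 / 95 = 0.82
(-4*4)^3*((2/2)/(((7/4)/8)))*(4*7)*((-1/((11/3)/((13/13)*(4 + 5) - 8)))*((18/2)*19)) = 268959744/11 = 24450885.82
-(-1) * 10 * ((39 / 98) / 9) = 0.44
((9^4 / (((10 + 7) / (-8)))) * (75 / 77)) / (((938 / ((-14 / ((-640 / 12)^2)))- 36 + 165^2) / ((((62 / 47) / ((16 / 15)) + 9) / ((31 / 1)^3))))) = 17045970075 / 2695177171724807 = 0.00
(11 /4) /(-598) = -11 /2392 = -0.00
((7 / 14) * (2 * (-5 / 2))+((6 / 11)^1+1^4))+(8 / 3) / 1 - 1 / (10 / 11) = 101 / 165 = 0.61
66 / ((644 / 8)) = 132 / 161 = 0.82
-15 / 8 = -1.88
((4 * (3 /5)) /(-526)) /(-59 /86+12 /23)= 11868 /427375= 0.03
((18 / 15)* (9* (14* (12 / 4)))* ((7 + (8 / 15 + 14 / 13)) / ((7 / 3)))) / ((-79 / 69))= -37535724 / 25675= -1461.96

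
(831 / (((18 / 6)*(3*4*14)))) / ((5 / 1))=277 / 840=0.33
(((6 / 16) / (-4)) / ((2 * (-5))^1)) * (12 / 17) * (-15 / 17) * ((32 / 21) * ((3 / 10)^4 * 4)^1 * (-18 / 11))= 0.00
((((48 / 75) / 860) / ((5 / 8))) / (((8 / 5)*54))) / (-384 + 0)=-1 / 27864000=-0.00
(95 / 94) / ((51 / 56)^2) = 148960 / 122247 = 1.22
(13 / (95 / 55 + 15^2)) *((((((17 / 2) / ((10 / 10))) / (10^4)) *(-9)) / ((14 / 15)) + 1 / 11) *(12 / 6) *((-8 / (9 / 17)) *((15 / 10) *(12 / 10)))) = -11260171 / 43645000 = -0.26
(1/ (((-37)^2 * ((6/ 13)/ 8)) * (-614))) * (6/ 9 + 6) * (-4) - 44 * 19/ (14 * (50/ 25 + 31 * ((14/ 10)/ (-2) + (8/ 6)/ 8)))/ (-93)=-0.04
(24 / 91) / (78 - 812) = -12 / 33397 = -0.00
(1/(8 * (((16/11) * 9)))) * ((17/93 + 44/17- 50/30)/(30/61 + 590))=65087/3644647680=0.00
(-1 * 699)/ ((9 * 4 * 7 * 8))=-233/ 672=-0.35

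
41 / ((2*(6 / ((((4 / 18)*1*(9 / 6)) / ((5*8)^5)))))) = 41 / 3686400000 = 0.00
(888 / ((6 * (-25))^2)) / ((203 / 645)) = 3182 / 25375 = 0.13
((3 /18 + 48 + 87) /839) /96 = 811 /483264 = 0.00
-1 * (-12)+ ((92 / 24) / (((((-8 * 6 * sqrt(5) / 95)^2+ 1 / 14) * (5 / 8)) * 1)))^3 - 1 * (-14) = 128264050122271894 / 1066930049762487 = 120.22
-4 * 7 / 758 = -14 / 379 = -0.04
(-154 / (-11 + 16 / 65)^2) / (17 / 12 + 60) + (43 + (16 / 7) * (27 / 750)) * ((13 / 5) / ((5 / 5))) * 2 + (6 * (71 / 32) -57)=137735761744603 / 763846230000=180.32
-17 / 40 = -0.42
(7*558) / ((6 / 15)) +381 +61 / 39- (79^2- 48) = 154228 / 39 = 3954.56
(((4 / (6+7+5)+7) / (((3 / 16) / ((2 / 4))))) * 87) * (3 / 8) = 1885 / 3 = 628.33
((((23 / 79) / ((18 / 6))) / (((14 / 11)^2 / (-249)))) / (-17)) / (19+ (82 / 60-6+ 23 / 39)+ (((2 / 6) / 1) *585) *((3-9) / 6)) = -45042855 / 9241540238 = -0.00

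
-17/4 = -4.25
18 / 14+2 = 23 / 7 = 3.29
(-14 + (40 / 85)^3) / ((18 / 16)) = -546160 / 44217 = -12.35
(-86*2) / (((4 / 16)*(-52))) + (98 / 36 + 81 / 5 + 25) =66869 / 1170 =57.15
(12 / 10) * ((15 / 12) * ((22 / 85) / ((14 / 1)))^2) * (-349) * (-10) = 1.79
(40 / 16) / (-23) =-5 / 46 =-0.11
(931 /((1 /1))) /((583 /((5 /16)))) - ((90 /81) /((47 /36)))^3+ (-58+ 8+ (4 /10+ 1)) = -235904489067 /4842304720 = -48.72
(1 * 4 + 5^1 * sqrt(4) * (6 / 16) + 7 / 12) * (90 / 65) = 150 / 13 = 11.54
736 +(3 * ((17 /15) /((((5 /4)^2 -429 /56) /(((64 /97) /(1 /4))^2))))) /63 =735.94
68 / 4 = 17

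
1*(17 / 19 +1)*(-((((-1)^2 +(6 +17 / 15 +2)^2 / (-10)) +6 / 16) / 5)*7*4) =877814 / 11875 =73.92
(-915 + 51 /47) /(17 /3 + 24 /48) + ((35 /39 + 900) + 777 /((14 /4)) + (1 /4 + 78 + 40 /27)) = 2574441353 /2441556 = 1054.43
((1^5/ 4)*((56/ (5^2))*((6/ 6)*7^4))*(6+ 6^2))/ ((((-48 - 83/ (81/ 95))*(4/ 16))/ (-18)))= 8233547616/ 294325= 27974.34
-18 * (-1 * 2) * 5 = 180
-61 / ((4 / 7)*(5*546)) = -61 / 1560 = -0.04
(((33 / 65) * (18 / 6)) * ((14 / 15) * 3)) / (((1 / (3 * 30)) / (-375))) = -1871100 / 13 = -143930.77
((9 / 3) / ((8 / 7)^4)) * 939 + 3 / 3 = 6767713 / 4096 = 1652.27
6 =6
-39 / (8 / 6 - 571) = 117 / 1709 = 0.07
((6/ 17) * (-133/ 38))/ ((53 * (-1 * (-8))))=-21/ 7208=-0.00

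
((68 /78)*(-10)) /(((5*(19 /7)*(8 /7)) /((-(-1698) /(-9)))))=235739 /2223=106.05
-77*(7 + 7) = -1078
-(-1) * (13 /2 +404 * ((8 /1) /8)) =821 /2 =410.50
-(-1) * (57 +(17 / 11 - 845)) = -8651 / 11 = -786.45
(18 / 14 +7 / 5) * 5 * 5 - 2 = 456 / 7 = 65.14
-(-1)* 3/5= 3/5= 0.60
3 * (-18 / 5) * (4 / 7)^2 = -864 / 245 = -3.53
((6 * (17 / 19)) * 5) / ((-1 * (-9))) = 170 / 57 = 2.98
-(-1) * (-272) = -272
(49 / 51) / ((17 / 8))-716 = -620380 / 867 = -715.55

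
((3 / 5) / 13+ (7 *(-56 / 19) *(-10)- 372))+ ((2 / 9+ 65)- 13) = -1260617 / 11115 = -113.42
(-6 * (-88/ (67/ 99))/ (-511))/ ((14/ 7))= -26136/ 34237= -0.76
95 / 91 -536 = -48681 / 91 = -534.96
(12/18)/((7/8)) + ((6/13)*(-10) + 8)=1132/273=4.15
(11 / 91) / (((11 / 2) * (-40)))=-1 / 1820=-0.00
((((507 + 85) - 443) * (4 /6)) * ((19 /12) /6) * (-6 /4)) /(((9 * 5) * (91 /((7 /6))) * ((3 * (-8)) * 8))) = 0.00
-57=-57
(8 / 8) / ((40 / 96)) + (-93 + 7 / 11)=-4948 / 55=-89.96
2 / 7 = 0.29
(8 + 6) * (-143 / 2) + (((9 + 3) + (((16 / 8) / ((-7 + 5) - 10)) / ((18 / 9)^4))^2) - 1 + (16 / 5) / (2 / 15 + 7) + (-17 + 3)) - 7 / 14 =-990107029 / 986112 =-1004.05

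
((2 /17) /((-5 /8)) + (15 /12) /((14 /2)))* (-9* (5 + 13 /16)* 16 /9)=0.90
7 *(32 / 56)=4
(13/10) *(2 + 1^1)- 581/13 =-5303/130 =-40.79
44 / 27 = 1.63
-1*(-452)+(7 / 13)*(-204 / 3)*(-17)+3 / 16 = 223527 / 208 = 1074.65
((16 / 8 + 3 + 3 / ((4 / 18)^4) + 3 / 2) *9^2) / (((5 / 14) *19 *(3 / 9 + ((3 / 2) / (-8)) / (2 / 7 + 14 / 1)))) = 1346307480 / 29203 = 46101.68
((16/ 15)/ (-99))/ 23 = -16/ 34155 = -0.00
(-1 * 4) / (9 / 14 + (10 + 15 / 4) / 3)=-336 / 439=-0.77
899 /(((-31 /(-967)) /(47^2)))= 61946987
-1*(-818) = 818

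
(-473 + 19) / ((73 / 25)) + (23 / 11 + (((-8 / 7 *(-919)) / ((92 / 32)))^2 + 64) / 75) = 101588556823 / 62443689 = 1626.88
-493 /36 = -13.69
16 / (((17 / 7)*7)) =16 / 17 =0.94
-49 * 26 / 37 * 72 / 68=-22932 / 629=-36.46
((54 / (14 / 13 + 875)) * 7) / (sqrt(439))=702 * sqrt(439) / 714253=0.02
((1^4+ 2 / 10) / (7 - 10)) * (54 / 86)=-54 / 215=-0.25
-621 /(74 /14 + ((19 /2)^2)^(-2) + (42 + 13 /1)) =-188835129 /18331858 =-10.30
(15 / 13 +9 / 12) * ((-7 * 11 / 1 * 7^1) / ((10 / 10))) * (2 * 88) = -2347884 / 13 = -180606.46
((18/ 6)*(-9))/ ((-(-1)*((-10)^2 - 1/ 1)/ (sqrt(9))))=-0.82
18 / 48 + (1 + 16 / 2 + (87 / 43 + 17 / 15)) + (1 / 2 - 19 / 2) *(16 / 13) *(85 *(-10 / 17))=566.38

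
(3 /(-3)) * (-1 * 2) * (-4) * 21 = -168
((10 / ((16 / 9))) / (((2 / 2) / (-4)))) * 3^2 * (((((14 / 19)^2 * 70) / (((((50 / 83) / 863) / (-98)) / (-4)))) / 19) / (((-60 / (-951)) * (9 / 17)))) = -233555324456412 / 34295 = -6810185871.31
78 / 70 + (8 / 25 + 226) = 227.43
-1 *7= -7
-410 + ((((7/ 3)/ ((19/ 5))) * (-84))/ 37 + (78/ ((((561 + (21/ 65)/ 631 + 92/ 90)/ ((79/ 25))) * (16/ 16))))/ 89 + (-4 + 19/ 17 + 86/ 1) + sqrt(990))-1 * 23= -193783245422897043/ 551662382228545 + 3 * sqrt(110)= -319.81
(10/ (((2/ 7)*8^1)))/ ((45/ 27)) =21/ 8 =2.62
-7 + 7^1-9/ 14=-9/ 14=-0.64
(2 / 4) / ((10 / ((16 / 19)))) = 4 / 95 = 0.04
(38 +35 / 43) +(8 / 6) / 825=38.82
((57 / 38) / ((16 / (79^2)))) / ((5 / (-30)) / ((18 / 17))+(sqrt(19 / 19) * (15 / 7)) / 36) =-3538647 / 592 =-5977.44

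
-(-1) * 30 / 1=30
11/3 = 3.67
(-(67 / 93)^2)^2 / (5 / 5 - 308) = -20151121 / 22965196707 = -0.00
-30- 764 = -794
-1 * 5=-5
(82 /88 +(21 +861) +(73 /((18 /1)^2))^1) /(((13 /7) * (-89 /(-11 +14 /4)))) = 27541255 /687258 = 40.07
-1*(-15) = 15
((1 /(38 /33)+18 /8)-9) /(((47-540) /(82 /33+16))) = 45445 /206074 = 0.22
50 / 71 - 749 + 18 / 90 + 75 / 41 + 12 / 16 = -43403971 / 58220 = -745.52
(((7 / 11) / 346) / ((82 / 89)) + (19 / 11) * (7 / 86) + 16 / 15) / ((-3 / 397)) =-8785328527 / 54899820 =-160.02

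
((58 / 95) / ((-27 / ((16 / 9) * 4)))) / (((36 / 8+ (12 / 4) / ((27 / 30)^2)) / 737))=-5471488 / 378765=-14.45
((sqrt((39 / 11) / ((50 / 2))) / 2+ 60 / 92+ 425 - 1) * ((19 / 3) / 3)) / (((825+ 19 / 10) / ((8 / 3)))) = 152 * sqrt(429) / 2455893+ 14845840 / 5135049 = 2.89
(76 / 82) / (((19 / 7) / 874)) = 12236 / 41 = 298.44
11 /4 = 2.75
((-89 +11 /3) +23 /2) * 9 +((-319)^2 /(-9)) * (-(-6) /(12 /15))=-256396 /3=-85465.33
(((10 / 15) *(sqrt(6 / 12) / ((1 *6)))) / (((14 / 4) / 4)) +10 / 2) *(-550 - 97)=-3235 - 2588 *sqrt(2) / 63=-3293.09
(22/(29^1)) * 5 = 110/29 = 3.79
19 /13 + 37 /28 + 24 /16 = 1559 /364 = 4.28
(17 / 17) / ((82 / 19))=19 / 82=0.23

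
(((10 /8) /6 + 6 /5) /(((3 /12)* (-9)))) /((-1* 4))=0.16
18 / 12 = 3 / 2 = 1.50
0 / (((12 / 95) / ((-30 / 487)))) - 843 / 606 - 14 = -3109 / 202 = -15.39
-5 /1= -5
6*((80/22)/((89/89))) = 240/11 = 21.82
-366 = -366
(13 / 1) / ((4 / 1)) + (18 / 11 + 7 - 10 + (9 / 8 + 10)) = 1145 / 88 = 13.01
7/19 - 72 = -1361/19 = -71.63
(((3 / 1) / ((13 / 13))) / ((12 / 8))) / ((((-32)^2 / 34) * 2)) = 17 / 512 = 0.03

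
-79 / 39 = -2.03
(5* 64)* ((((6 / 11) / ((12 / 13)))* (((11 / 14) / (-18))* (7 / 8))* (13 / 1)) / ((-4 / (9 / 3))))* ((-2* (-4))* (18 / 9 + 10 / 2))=11830 / 3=3943.33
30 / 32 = 15 / 16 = 0.94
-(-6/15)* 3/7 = 6/35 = 0.17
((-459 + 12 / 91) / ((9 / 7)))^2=193738561 / 1521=127375.78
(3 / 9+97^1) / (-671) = -292 / 2013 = -0.15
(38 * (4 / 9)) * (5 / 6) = 380 / 27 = 14.07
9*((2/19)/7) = 18/133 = 0.14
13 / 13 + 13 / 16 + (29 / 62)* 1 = 1131 / 496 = 2.28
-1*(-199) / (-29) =-199 / 29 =-6.86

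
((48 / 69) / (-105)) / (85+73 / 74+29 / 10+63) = -592 / 13571817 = -0.00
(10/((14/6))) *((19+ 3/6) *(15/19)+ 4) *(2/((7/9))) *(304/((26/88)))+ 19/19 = 219920.87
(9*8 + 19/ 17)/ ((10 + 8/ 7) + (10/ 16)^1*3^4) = 69608/ 58803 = 1.18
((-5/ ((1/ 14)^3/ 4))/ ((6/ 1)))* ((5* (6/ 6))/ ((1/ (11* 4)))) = -6036800/ 3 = -2012266.67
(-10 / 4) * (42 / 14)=-15 / 2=-7.50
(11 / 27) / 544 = 11 / 14688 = 0.00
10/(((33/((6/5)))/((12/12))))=4/11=0.36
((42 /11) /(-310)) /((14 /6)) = -9 /1705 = -0.01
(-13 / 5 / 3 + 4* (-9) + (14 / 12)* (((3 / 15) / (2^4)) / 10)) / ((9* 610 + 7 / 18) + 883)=-0.01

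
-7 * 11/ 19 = -77/ 19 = -4.05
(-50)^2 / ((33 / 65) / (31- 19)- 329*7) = -1.09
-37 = -37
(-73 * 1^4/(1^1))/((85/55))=-803/17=-47.24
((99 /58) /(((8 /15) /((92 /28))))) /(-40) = -6831 /25984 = -0.26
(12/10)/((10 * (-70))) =-3/1750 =-0.00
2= 2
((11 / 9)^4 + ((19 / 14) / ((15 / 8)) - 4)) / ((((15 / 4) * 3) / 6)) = -1919144 / 3444525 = -0.56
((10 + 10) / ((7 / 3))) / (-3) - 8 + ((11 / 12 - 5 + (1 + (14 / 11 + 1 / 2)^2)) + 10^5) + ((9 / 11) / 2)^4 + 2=491894457533 / 4919376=99991.23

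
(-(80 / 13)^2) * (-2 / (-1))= -12800 / 169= -75.74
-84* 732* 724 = -44517312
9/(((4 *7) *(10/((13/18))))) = 0.02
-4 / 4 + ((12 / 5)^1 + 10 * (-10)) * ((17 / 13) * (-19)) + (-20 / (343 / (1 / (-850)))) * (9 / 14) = 1286217164 / 530621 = 2423.98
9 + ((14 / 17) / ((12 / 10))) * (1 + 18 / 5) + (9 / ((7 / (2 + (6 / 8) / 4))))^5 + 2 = 10168006247 / 53477376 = 190.14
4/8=1/2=0.50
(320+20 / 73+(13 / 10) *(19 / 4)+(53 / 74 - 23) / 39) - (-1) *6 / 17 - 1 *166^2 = -1950482546279 / 71630520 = -27229.77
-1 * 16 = -16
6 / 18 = 0.33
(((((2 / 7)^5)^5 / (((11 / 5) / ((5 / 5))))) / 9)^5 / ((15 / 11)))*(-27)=-26584559915698317458076141205606891520000 / 416673403589968943621218565578153715445981410027871260531978827072229259623975044110020843004656868337551901418007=-0.00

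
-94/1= -94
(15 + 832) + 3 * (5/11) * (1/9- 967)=-471.48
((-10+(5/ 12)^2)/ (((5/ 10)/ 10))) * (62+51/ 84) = -12402475/ 1008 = -12304.04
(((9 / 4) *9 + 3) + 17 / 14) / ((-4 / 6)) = -2055 / 56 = -36.70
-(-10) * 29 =290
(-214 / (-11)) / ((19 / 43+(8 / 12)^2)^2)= 32050566 / 1294139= 24.77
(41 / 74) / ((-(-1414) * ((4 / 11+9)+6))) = 451 / 17683484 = 0.00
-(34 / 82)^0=-1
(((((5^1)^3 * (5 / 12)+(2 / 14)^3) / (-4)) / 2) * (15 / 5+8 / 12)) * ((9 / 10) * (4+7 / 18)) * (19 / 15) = -119.44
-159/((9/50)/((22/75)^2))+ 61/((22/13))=-593413/14850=-39.96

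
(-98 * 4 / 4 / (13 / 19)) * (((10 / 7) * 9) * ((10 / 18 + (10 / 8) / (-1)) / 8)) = 16625 / 104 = 159.86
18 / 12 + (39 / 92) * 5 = 333 / 92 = 3.62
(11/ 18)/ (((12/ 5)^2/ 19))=5225/ 2592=2.02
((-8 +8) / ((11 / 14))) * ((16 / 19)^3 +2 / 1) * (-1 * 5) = 0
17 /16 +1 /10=93 /80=1.16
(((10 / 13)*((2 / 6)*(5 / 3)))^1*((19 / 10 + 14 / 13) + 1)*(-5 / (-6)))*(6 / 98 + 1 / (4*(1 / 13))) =8388325 / 1788696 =4.69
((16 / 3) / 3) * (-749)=-11984 / 9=-1331.56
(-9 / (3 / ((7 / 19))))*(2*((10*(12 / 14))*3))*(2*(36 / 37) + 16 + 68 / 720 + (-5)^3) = 6079.81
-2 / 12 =-1 / 6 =-0.17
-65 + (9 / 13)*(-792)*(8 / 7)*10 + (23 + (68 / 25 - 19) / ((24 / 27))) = -115145733 / 18200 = -6326.69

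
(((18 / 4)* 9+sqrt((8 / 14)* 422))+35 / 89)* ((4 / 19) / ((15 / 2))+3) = 1726* sqrt(2954) / 1995+6281777 / 50730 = 170.85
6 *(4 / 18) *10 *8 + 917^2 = 2522987 / 3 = 840995.67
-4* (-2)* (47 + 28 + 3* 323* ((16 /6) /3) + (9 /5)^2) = 563744 /75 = 7516.59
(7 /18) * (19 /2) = 133 /36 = 3.69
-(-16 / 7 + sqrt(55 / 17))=16 / 7 - sqrt(935) / 17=0.49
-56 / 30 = -28 / 15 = -1.87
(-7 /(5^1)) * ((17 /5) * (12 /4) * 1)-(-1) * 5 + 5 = -107 /25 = -4.28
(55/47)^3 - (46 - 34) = -1079501/103823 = -10.40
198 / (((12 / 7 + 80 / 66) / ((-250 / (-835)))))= 571725 / 28223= 20.26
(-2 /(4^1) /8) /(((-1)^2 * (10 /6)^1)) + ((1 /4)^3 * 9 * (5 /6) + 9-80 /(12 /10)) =-110567 /1920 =-57.59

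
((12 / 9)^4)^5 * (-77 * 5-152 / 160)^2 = 454945544700166144 / 9685512225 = 46971758.86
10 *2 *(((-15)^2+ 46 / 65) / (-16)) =-282.13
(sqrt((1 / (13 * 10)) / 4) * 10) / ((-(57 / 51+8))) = -17 * sqrt(130) / 4030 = -0.05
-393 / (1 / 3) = -1179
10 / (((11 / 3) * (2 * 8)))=15 / 88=0.17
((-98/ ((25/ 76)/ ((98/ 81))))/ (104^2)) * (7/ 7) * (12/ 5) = -45619/ 570375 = -0.08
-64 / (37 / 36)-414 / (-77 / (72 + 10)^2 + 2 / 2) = -481.07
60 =60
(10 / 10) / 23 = 1 / 23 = 0.04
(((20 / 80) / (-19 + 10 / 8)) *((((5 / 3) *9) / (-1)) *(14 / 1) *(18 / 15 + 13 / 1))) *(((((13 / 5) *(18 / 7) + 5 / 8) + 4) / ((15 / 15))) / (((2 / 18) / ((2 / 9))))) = 9501 / 10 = 950.10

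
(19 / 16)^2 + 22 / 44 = 489 / 256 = 1.91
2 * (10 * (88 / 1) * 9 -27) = 15786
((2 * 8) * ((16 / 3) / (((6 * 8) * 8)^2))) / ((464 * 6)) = 1 / 4810752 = 0.00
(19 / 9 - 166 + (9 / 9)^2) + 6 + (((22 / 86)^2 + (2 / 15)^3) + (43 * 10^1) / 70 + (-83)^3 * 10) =-249778153028956 / 43682625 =-5718020.68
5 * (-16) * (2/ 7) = -160/ 7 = -22.86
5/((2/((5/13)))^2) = 125/676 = 0.18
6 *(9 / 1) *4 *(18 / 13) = 3888 / 13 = 299.08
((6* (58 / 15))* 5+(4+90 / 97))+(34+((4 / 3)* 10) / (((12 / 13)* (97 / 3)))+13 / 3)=46475 / 291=159.71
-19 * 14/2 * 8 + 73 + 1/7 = -6936/7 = -990.86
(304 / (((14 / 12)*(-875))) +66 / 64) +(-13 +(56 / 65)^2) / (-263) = 6795593139 / 8711612000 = 0.78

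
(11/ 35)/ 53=11/ 1855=0.01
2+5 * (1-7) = -28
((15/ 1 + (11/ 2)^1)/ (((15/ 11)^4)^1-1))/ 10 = 600281/ 719680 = 0.83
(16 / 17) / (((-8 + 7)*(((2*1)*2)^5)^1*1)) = -1 / 1088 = -0.00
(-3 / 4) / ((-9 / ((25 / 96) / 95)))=5 / 21888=0.00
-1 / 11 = -0.09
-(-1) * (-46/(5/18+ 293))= -828/5279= -0.16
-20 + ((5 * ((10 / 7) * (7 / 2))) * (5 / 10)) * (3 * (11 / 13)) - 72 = -1567 / 26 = -60.27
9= 9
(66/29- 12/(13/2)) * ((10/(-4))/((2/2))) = -405/377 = -1.07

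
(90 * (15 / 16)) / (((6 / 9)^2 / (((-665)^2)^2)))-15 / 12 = 1188044925046835 / 32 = 37126403907713.59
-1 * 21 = -21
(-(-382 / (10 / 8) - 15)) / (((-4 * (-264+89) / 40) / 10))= 916 / 5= 183.20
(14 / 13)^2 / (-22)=-98 / 1859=-0.05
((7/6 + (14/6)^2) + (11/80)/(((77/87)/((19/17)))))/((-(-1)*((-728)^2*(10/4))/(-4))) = -581317/28380643200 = -0.00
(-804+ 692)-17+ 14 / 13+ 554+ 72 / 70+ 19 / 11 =2146308 / 5005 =428.83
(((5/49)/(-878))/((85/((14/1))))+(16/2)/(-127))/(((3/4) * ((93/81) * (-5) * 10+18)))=0.00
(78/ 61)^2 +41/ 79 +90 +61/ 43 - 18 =955256034/ 12640237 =75.57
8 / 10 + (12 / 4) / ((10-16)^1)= 3 / 10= 0.30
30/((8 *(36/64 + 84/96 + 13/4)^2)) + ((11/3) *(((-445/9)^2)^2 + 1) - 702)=21914299.90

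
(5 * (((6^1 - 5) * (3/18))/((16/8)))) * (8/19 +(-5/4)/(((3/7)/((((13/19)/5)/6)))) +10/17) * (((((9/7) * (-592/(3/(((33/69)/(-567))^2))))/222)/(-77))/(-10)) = -0.00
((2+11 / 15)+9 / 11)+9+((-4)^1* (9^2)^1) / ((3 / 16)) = -1715.45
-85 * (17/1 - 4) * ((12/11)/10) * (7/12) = -1547/22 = -70.32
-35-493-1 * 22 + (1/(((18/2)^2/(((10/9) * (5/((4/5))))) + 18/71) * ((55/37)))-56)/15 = -9663533413/17451720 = -553.73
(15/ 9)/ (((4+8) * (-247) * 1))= -5/ 8892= -0.00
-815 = -815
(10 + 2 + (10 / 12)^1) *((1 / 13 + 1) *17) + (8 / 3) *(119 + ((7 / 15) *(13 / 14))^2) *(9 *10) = 1874601 / 65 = 28840.02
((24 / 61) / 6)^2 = 0.00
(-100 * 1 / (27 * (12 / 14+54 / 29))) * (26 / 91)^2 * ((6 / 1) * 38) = -110200 / 4347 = -25.35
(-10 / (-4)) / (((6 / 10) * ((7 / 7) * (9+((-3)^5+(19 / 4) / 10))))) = -500 / 28023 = -0.02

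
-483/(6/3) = -483/2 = -241.50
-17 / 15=-1.13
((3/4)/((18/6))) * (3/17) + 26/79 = 2005/5372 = 0.37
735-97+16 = 654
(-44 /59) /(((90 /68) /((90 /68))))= -44 /59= -0.75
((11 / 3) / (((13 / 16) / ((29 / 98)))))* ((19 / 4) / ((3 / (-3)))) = -12122 / 1911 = -6.34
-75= -75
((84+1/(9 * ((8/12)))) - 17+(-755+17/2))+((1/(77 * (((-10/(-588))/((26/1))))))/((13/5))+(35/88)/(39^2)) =-89905261/133848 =-671.70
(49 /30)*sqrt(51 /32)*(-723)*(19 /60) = -224371*sqrt(102) /4800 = -472.09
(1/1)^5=1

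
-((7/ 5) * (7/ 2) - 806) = 8011/ 10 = 801.10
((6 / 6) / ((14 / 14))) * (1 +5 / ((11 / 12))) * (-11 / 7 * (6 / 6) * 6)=-426 / 7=-60.86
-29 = -29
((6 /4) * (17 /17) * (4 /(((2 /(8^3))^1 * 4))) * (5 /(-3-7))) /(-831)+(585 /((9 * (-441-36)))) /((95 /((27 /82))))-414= -9464147239 /22872998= -413.77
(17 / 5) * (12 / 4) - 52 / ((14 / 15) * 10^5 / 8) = 89211 / 8750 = 10.20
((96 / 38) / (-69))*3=-48 / 437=-0.11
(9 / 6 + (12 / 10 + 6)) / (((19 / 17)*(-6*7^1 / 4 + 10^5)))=1479 / 18998005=0.00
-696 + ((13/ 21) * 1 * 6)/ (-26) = -4873/ 7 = -696.14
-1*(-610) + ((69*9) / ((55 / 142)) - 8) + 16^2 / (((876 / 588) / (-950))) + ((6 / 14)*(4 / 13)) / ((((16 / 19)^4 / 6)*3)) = -481998025754403 / 2993070080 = -161038.00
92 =92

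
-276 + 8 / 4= -274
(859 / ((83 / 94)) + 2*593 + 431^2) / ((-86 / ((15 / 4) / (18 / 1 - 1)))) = -320055 / 664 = -482.01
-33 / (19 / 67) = -2211 / 19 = -116.37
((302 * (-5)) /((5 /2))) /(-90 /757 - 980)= 228614 /370975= 0.62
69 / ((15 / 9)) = 207 / 5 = 41.40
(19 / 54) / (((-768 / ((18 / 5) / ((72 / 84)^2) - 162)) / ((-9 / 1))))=-29849 / 46080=-0.65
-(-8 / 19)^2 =-64 / 361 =-0.18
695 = 695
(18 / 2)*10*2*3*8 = 4320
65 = 65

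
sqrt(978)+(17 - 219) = -202+sqrt(978) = -170.73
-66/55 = -6/5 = -1.20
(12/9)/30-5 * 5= -1123/45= -24.96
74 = 74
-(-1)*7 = 7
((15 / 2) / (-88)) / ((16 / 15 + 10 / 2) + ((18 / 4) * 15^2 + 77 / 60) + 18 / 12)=-25 / 299596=-0.00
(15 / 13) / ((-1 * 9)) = -5 / 39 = -0.13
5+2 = 7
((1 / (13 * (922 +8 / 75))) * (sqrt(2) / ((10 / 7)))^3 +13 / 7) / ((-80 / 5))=-13 / 112 - 1029 * sqrt(2) / 287697280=-0.12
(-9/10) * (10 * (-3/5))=27/5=5.40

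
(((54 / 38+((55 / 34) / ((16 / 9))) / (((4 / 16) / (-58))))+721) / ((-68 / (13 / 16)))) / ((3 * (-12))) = 8588099 / 50605056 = 0.17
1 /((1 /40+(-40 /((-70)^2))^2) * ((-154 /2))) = -68600 /132407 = -0.52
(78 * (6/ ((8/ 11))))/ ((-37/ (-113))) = 145431/ 74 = 1965.28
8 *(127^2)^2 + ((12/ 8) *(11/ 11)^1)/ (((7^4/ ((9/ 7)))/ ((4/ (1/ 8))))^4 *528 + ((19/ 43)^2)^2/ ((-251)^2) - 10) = 393441005071371198233429680583994623512/ 189049159132674194789161184963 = 2081157128.00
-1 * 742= -742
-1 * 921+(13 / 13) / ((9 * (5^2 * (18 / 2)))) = -1865024 / 2025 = -921.00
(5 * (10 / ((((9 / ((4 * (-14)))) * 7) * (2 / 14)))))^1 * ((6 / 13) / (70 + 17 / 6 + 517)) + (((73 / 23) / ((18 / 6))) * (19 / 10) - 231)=-7276972021 / 31744830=-229.23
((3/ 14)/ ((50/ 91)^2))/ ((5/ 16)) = 7098/ 3125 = 2.27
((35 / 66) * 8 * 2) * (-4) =-1120 / 33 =-33.94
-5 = -5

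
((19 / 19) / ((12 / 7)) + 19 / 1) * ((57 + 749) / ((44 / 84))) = 662935 / 22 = 30133.41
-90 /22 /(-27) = 0.15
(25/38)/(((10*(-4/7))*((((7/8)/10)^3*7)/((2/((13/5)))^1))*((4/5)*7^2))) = -2000000/4151329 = -0.48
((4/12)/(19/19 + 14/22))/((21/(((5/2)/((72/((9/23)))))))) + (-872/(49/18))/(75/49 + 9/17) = -155.50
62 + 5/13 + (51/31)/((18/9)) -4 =47721/806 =59.21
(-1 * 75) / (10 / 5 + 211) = -25 / 71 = -0.35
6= 6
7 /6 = 1.17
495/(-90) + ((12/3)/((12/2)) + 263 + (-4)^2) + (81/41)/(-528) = 5935079/21648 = 274.16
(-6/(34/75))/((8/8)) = -225/17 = -13.24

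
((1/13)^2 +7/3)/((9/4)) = 4744/4563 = 1.04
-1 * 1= -1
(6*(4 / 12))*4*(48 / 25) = 15.36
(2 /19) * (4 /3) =8 /57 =0.14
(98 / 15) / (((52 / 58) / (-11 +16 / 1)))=1421 / 39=36.44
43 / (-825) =-43 / 825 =-0.05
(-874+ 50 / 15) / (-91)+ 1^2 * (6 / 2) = 3431 / 273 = 12.57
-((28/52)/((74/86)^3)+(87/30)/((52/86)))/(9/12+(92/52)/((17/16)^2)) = -21471333319/8819447095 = -2.43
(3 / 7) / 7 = 3 / 49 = 0.06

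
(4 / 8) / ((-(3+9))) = -1 / 24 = -0.04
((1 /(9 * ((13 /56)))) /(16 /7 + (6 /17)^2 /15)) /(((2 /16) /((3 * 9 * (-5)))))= -16993200 /75413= -225.34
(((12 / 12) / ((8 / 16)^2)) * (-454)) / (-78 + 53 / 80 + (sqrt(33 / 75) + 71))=2324480 * sqrt(11) / 254233 + 73656960 / 254233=320.05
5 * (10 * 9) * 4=1800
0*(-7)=0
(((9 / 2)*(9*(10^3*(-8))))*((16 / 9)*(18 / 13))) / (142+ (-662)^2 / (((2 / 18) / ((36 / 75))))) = -129600000 / 307670363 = -0.42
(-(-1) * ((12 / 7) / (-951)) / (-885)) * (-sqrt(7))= -4 * sqrt(7) / 1963815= -0.00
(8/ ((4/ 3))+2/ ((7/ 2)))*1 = 46/ 7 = 6.57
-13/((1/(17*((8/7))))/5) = -8840/7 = -1262.86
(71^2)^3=128100283921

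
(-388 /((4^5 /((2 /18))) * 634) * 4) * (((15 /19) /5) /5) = -97 /11564160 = -0.00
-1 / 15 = -0.07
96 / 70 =48 / 35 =1.37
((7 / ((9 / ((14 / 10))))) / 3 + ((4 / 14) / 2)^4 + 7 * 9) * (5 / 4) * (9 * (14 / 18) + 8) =102691445 / 86436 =1188.06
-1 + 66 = 65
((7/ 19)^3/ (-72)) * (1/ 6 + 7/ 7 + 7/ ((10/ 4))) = -40817/ 14815440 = -0.00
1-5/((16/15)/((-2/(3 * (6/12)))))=29/4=7.25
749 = 749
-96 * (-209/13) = 20064/13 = 1543.38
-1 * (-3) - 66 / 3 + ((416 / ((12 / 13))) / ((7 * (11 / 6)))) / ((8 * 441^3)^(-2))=181852869401503791919 / 11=16532079036500344719.91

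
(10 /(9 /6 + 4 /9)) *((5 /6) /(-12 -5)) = -30 /119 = -0.25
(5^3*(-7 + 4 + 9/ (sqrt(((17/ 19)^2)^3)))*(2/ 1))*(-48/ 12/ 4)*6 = -14347.24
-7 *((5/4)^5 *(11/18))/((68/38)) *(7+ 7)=-32003125/313344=-102.13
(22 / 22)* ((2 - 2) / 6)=0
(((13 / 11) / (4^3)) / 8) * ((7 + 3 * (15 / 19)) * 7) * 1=8099 / 53504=0.15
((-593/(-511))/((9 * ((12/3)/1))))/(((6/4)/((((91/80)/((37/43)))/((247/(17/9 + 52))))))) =2473403/399056544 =0.01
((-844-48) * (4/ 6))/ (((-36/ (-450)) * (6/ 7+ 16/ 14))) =-11150/ 3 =-3716.67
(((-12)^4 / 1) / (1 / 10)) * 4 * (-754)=-625397760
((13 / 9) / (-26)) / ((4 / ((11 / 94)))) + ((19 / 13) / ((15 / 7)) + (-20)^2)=176267333 / 439920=400.68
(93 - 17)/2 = 38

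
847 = 847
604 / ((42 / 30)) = 3020 / 7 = 431.43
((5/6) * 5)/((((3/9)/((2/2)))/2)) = 25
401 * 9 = 3609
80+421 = 501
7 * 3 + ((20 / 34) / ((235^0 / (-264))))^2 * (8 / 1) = 55762869 / 289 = 192951.10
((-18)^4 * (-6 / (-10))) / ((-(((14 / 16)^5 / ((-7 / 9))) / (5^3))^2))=-13045963161600000 / 5764801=-2263037902.19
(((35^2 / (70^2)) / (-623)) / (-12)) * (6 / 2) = 1 / 9968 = 0.00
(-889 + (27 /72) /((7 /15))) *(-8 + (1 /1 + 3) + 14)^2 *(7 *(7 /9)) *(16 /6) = -34817300 /27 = -1289529.63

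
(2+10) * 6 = 72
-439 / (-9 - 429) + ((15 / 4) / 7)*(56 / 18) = 1169 / 438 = 2.67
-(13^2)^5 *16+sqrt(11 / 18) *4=-2205735869584+2 *sqrt(22) / 3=-2205735869580.87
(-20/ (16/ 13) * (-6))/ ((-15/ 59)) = -767/ 2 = -383.50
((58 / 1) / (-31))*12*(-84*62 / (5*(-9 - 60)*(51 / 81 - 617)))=526176 / 956915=0.55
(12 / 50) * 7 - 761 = -18983 / 25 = -759.32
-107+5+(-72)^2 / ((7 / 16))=82230 / 7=11747.14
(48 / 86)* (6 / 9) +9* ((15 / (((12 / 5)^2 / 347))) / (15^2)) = 75373 / 2064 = 36.52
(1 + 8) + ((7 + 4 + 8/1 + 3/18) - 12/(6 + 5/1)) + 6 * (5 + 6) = 6143/66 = 93.08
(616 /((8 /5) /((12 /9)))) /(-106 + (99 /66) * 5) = -3080 /591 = -5.21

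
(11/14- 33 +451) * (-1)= -5863/14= -418.79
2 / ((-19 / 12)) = -24 / 19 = -1.26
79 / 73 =1.08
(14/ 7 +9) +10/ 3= 43/ 3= 14.33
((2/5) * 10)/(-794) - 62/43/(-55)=19884/938905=0.02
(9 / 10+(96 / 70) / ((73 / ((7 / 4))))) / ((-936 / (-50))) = 0.05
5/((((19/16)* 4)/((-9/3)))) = -3.16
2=2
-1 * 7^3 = -343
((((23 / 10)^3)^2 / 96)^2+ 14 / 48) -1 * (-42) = 411674624432020321 / 9216000000000000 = 44.67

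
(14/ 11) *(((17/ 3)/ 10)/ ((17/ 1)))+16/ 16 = 1.04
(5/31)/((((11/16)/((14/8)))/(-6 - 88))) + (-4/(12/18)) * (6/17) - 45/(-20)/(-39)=-40.77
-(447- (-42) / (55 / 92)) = -28449 / 55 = -517.25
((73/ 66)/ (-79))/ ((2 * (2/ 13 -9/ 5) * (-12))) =-4745/ 13389552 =-0.00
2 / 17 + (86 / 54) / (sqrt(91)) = 2 / 17 + 43*sqrt(91) / 2457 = 0.28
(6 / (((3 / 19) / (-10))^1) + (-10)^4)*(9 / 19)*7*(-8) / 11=-4848480 / 209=-23198.47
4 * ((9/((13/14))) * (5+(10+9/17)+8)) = 201600/221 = 912.22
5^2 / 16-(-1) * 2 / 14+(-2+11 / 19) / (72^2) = 43541 / 25536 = 1.71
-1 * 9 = -9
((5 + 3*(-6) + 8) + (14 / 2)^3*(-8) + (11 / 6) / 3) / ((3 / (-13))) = 643123 / 54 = 11909.69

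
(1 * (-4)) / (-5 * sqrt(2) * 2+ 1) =4 / 199+ 40 * sqrt(2) / 199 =0.30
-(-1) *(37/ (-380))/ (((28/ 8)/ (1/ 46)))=-37/ 61180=-0.00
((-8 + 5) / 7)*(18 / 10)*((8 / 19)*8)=-1728 / 665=-2.60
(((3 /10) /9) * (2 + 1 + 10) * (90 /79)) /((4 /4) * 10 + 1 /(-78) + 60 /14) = 21294 /615647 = 0.03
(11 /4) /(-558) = -0.00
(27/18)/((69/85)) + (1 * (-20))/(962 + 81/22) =357117/195454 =1.83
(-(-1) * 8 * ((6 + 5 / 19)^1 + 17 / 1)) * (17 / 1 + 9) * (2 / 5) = 183872 / 95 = 1935.49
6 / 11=0.55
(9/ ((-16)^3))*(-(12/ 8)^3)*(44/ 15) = 891/ 40960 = 0.02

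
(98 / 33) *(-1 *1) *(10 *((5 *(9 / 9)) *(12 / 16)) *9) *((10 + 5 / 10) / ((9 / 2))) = -25725 / 11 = -2338.64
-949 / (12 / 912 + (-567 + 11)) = 72124 / 42255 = 1.71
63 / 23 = 2.74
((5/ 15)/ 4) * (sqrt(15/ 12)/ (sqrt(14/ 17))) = sqrt(1190)/ 336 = 0.10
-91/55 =-1.65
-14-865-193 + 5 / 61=-65387 / 61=-1071.92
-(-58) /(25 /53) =3074 /25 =122.96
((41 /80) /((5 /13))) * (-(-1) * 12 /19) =0.84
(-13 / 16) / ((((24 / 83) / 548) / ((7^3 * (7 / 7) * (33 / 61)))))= -557736179 / 1952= -285725.50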